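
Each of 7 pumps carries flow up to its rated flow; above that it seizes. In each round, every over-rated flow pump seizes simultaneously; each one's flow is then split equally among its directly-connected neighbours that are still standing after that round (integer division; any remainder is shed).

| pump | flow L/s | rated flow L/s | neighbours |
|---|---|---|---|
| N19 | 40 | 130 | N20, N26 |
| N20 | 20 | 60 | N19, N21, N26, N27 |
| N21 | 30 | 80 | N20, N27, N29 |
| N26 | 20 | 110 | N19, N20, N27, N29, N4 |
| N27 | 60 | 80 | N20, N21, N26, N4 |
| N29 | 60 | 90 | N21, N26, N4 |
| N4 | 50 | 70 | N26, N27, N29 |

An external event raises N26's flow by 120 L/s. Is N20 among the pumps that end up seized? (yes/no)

yes

Round 1 — N26 at 140 > 110. N26 seizes.
  N26 sheds 140 L/s to N19, N20, N27, N29, N4: 28 each.
    N19: 40+28 = 68 ≤ 130
    N20: 20+28 = 48 ≤ 60
    N27: 60+28 = 88 > 80
    N29: 60+28 = 88 ≤ 90
    N4: 50+28 = 78 > 70
Round 2 — N27, N4 seize.
  N27 sheds 88 L/s to N20, N21: 44 each.
    N20: 48+44 = 92 > 60
    N21: 30+44 = 74 ≤ 80
  N4 sheds 78 L/s to N29: 78 each.
    N29: 88+78 = 166 > 90
Round 3 — N20, N29 seize.
  N20 sheds 92 L/s to N19, N21: 46 each.
    N19: 68+46 = 114 ≤ 130
    N21: 74+46 = 120 > 80
  N29 sheds 166 L/s to N21: 166 each.
    N21: 120+166 = 286 > 80
Round 4 — N21 seizes.
  N21 sheds 286 L/s: no online neighbours, lost.
No further seizures.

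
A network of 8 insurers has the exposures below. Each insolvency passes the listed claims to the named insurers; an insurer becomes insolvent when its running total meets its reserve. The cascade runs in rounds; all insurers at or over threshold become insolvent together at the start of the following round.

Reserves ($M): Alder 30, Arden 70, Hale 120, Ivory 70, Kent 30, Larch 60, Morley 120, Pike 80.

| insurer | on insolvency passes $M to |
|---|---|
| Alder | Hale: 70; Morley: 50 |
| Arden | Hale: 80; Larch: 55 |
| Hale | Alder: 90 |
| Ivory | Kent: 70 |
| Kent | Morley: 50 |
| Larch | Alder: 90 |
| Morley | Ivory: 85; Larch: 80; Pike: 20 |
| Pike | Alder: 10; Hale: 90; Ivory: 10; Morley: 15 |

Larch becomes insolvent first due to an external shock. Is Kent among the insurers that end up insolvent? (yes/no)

Round 1 — Larch becomes insolvent (initial).
  Alder: +90 → 90 ≥ 30
Round 2 — Alder becomes insolvent.
  Hale: +70 → 70 < 120
  Morley: +50 → 50 < 120
No further insolvencies.

no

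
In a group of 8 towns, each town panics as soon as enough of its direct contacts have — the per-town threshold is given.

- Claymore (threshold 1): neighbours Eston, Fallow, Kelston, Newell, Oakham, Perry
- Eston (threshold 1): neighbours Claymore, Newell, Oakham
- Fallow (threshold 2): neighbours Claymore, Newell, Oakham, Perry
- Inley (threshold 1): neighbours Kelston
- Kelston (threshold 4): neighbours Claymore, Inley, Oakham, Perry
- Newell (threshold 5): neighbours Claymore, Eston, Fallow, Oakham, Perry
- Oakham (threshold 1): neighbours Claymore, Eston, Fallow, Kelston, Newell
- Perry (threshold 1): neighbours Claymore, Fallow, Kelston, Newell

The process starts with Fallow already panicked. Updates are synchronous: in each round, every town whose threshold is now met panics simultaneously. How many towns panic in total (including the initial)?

6

Round 1 — Fallow panics (initial).
Round 2 — checking thresholds:
  Claymore: 1 of 6 neighbours ≥ 1, panics.
  Newell: 1 of 5 neighbours < 5, below threshold.
  Oakham: 1 of 5 neighbours ≥ 1, panics.
  Perry: 1 of 4 neighbours ≥ 1, panics.
Round 3 — checking thresholds:
  Eston: 2 of 3 neighbours ≥ 1, panics.
  Kelston: 3 of 4 neighbours < 4, below threshold.
  Newell: 4 of 5 neighbours < 5, below threshold.
Round 4 — checking thresholds:
  Kelston: 3 of 4 neighbours < 4, below threshold.
  Newell: 5 of 5 neighbours ≥ 5, panics.
Round 5 — no new panics; cascade stops.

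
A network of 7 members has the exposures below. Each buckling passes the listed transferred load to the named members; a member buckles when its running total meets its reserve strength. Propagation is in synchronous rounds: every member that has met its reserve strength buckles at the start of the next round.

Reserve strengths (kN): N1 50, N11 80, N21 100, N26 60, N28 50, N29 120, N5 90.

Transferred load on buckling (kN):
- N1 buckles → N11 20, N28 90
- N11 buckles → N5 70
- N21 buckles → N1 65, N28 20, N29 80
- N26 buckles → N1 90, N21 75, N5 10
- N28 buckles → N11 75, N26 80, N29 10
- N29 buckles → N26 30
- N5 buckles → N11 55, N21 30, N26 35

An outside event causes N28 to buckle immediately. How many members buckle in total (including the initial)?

4

Round 1 — N28 buckles (initial).
  N11: +75 → 75 < 80
  N26: +80 → 80 ≥ 60
  N29: +10 → 10 < 120
Round 2 — N26 buckles.
  N1: +90 → 90 ≥ 50
  N21: +75 → 75 < 100
  N5: +10 → 10 < 90
Round 3 — N1 buckles.
  N11: +20 → 95 ≥ 80
Round 4 — N11 buckles.
  N5: +70 → 80 < 90
No further bucklings.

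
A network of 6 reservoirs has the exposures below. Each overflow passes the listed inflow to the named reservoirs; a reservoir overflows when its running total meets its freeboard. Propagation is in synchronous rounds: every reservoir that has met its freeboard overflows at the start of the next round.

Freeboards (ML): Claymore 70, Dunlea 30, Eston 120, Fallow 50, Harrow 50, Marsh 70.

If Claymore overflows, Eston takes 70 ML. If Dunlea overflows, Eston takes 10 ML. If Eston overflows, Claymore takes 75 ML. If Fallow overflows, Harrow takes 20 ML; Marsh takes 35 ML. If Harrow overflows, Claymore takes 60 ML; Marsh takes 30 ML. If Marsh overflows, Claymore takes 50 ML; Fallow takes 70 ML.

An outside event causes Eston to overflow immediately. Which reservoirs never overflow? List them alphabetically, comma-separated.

Round 1 — Eston overflows (initial).
  Claymore: +75 → 75 ≥ 70
Round 2 — Claymore overflows.
No further overflows.

Dunlea, Fallow, Harrow, Marsh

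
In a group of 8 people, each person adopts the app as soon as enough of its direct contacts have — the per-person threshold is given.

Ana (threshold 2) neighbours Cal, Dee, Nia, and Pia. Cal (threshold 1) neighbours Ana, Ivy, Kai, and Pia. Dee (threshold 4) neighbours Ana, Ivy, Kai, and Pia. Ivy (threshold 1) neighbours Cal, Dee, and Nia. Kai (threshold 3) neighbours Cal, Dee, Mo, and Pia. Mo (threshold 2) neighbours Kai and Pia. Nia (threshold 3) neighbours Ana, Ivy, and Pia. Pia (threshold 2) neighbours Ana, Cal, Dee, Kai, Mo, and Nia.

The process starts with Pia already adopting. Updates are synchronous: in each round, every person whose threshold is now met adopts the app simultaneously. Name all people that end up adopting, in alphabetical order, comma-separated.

Ana, Cal, Ivy, Nia, Pia

Round 1 — Pia adopts the app (initial).
Round 2 — checking thresholds:
  Ana: 1 of 4 neighbours < 2, below threshold.
  Cal: 1 of 4 neighbours ≥ 1, adopts the app.
  Dee: 1 of 4 neighbours < 4, below threshold.
  Kai: 1 of 4 neighbours < 3, below threshold.
  Mo: 1 of 2 neighbours < 2, below threshold.
  Nia: 1 of 3 neighbours < 3, below threshold.
Round 3 — checking thresholds:
  Ana: 2 of 4 neighbours ≥ 2, adopts the app.
  Dee: 1 of 4 neighbours < 4, below threshold.
  Ivy: 1 of 3 neighbours ≥ 1, adopts the app.
  Kai: 2 of 4 neighbours < 3, below threshold.
  Mo: 1 of 2 neighbours < 2, below threshold.
  Nia: 1 of 3 neighbours < 3, below threshold.
Round 4 — checking thresholds:
  Dee: 3 of 4 neighbours < 4, below threshold.
  Kai: 2 of 4 neighbours < 3, below threshold.
  Mo: 1 of 2 neighbours < 2, below threshold.
  Nia: 3 of 3 neighbours ≥ 3, adopts the app.
Round 5 — no new adoptions; cascade stops.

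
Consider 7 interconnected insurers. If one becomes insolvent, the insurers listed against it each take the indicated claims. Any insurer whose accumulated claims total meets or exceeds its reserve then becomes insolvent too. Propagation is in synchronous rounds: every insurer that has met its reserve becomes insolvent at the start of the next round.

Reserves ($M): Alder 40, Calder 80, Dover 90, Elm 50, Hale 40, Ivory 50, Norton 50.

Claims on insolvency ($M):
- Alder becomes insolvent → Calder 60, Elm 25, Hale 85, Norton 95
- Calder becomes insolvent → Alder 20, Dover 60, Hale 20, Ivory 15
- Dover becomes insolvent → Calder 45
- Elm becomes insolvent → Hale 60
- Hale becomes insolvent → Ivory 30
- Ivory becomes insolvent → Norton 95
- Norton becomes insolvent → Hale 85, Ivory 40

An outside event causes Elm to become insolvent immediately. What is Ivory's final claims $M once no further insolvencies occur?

Round 1 — Elm becomes insolvent (initial).
  Hale: +60 → 60 ≥ 40
Round 2 — Hale becomes insolvent.
  Ivory: +30 → 30 < 50
No further insolvencies.

30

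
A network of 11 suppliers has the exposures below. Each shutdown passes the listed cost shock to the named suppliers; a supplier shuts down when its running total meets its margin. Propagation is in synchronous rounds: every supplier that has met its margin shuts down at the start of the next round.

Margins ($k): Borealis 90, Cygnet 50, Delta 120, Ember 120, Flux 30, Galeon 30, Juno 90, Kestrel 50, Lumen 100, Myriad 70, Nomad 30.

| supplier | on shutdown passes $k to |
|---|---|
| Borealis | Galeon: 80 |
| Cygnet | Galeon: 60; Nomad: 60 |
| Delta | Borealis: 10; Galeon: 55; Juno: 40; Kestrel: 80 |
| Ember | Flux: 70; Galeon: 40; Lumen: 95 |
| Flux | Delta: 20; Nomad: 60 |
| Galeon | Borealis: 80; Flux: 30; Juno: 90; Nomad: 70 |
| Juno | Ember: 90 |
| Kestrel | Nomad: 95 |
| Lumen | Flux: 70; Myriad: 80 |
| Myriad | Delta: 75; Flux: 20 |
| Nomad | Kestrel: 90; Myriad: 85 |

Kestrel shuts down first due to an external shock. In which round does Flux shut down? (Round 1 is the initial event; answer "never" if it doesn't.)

never

Round 1 — Kestrel shuts down (initial).
  Nomad: +95 → 95 ≥ 30
Round 2 — Nomad shuts down.
  Myriad: +85 → 85 ≥ 70
Round 3 — Myriad shuts down.
  Delta: +75 → 75 < 120
  Flux: +20 → 20 < 30
No further shutdowns.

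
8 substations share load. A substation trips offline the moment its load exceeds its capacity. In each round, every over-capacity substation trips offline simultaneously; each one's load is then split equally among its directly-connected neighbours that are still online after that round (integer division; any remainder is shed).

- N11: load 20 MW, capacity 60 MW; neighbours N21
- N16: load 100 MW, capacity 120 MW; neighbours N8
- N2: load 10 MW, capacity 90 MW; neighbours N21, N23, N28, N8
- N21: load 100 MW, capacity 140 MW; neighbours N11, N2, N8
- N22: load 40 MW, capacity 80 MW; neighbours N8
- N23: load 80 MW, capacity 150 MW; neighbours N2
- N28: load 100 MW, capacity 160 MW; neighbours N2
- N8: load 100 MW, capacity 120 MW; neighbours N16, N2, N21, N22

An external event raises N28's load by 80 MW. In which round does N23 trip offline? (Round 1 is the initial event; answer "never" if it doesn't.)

never

Round 1 — N28 at 180 > 160. N28 trips offline.
  N28 sheds 180 MW to N2: 180 each.
    N2: 10+180 = 190 > 90
Round 2 — N2 trips offline.
  N2 sheds 190 MW to N21, N23, N8: 63 each (1 lost).
    N21: 100+63 = 163 > 140
    N23: 80+63 = 143 ≤ 150
    N8: 100+63 = 163 > 120
Round 3 — N21, N8 trip offline.
  N21 sheds 163 MW to N11: 163 each.
    N11: 20+163 = 183 > 60
  N8 sheds 163 MW to N16, N22: 81 each (1 lost).
    N16: 100+81 = 181 > 120
    N22: 40+81 = 121 > 80
Round 4 — N11, N16, N22 trip offline.
  N11 sheds 183 MW: no online neighbours, lost.
  N16 sheds 181 MW: no online neighbours, lost.
  N22 sheds 121 MW: no online neighbours, lost.
No further trips.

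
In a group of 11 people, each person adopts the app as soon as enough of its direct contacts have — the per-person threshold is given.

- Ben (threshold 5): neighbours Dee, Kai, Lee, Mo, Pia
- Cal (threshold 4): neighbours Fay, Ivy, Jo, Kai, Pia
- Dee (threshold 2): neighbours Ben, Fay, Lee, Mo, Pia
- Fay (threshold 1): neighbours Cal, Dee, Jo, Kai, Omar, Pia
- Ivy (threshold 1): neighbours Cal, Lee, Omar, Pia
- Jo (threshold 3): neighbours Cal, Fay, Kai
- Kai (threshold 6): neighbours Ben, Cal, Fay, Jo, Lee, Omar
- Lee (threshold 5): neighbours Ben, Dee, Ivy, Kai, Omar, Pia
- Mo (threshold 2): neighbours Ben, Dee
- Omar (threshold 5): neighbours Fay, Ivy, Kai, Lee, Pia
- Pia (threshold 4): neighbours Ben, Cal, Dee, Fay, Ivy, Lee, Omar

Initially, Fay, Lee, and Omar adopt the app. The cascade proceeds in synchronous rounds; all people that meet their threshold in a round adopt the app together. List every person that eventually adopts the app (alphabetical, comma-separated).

Round 1 — Fay, Lee, Omar adopt the app (initial).
Round 2 — checking thresholds:
  Ben: 1 of 5 neighbours < 5, not yet.
  Cal: 1 of 5 neighbours < 4, not yet.
  Dee: 2 of 5 neighbours ≥ 2, adopts the app.
  Ivy: 2 of 4 neighbours ≥ 1, adopts the app.
  Jo: 1 of 3 neighbours < 3, not yet.
  Kai: 3 of 6 neighbours < 6, not yet.
  Pia: 3 of 7 neighbours < 4, not yet.
Round 3 — checking thresholds:
  Ben: 2 of 5 neighbours < 5, not yet.
  Cal: 2 of 5 neighbours < 4, not yet.
  Jo: 1 of 3 neighbours < 3, not yet.
  Kai: 3 of 6 neighbours < 6, not yet.
  Mo: 1 of 2 neighbours < 2, not yet.
  Pia: 5 of 7 neighbours ≥ 4, adopts the app.
Round 4 — no new adoptions; cascade stops.

Dee, Fay, Ivy, Lee, Omar, Pia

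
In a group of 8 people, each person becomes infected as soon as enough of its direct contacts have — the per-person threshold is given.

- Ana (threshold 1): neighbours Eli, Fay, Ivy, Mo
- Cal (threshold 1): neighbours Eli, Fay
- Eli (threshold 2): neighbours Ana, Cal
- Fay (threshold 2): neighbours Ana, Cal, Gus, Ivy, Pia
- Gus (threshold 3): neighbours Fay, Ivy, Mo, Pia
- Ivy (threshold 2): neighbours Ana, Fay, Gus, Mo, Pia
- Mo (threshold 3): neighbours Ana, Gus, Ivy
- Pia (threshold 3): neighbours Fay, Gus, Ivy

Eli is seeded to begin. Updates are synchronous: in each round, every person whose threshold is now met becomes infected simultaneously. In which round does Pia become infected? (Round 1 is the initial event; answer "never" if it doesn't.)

never

Round 1 — Eli becomes infected (initial).
Round 2 — checking thresholds:
  Ana: 1 of 4 neighbours ≥ 1, becomes infected.
  Cal: 1 of 2 neighbours ≥ 1, becomes infected.
Round 3 — checking thresholds:
  Fay: 2 of 5 neighbours ≥ 2, becomes infected.
  Ivy: 1 of 5 neighbours < 2, not yet.
  Mo: 1 of 3 neighbours < 3, not yet.
Round 4 — checking thresholds:
  Gus: 1 of 4 neighbours < 3, not yet.
  Ivy: 2 of 5 neighbours ≥ 2, becomes infected.
  Mo: 1 of 3 neighbours < 3, not yet.
  Pia: 1 of 3 neighbours < 3, not yet.
Round 5 — no new infections; cascade stops.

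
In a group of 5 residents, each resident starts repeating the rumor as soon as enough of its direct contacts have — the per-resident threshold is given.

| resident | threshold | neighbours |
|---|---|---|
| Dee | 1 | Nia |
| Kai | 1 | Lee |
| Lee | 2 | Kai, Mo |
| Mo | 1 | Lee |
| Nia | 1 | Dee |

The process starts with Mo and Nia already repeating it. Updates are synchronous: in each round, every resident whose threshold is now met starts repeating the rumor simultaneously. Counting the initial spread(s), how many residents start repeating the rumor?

3

Round 1 — Mo, Nia start repeating the rumor (initial).
Round 2 — checking thresholds:
  Dee: 1 of 1 neighbours ≥ 1, starts repeating the rumor.
  Lee: 1 of 2 neighbours < 2, not yet.
Round 3 — no new spreads; cascade stops.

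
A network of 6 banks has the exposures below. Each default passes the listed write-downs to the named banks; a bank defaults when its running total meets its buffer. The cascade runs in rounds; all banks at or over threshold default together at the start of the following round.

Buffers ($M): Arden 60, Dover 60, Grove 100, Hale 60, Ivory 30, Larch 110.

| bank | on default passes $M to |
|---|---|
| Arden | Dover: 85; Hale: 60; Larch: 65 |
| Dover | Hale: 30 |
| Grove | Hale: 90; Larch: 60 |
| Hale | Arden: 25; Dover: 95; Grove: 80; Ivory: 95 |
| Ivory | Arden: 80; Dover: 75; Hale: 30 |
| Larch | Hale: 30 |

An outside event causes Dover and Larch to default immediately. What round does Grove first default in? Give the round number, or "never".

Round 1 — Dover, Larch default (initial).
  Hale: +30+30 → 60 ≥ 60
Round 2 — Hale defaults.
  Arden: +25 → 25 < 60
  Grove: +80 → 80 < 100
  Ivory: +95 → 95 ≥ 30
Round 3 — Ivory defaults.
  Arden: +80 → 105 ≥ 60
Round 4 — Arden defaults.
No further defaults.

never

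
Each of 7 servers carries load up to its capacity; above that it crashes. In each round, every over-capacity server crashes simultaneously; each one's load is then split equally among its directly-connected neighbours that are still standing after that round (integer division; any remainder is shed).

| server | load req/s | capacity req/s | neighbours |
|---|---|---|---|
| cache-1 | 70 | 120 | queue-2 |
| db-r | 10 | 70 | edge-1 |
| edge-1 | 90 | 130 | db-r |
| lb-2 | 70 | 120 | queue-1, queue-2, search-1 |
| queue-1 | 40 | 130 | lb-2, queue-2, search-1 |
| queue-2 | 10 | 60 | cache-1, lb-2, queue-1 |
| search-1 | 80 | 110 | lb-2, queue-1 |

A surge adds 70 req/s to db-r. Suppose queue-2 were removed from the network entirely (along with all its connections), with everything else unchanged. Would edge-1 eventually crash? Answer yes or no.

With queue-2 removed:
Round 1 — db-r at 80 > 70. db-r crashes.
  db-r sheds 80 req/s to edge-1: 80 each.
    edge-1: 90+80 = 170 > 130
Round 2 — edge-1 crashes.
  edge-1 sheds 170 req/s: no online neighbours, lost.
No further crashes.

yes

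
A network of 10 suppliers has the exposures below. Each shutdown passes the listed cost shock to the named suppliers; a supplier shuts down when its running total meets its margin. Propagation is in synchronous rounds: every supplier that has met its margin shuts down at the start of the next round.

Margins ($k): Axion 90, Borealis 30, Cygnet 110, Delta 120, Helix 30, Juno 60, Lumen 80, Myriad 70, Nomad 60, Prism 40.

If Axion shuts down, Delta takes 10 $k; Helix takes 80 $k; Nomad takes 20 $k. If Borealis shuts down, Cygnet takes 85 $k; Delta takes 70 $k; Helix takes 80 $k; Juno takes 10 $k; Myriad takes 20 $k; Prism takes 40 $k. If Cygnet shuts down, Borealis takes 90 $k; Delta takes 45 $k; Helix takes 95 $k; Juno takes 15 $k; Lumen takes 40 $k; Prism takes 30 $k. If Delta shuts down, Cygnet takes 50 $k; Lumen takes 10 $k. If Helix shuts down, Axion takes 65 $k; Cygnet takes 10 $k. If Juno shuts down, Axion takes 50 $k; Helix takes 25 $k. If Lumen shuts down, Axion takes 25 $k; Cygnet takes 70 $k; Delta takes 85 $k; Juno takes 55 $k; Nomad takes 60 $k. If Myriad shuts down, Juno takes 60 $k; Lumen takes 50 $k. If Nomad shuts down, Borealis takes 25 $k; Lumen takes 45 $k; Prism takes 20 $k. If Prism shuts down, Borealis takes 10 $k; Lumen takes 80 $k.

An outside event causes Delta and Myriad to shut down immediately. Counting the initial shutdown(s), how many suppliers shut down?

3

Round 1 — Delta, Myriad shut down (initial).
  Cygnet: +50 → 50 < 110
  Juno: +60 → 60 ≥ 60
  Lumen: +10+50 → 60 < 80
Round 2 — Juno shuts down.
  Axion: +50 → 50 < 90
  Helix: +25 → 25 < 30
No further shutdowns.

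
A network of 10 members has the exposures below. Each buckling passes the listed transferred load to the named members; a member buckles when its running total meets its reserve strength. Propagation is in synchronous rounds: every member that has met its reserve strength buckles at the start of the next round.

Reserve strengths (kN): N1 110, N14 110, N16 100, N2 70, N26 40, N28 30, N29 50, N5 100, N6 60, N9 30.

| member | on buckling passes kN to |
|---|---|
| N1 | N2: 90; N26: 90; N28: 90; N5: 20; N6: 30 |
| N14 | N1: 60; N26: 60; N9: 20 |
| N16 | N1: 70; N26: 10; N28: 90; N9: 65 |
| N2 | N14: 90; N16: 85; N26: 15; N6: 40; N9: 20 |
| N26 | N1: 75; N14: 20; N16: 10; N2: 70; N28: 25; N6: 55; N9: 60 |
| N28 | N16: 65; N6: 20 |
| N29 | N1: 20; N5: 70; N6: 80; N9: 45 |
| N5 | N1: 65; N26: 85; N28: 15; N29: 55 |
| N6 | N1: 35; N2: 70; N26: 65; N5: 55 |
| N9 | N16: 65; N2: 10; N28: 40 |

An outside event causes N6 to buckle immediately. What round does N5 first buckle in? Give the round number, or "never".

never

Round 1 — N6 buckles (initial).
  N1: +35 → 35 < 110
  N2: +70 → 70 ≥ 70
  N26: +65 → 65 ≥ 40
  N5: +55 → 55 < 100
Round 2 — N2, N26 buckle.
  N1: +75 → 110 ≥ 110
  N14: +90+20 → 110 ≥ 110
  N16: +85+10 → 95 < 100
  N28: +25 → 25 < 30
  N9: +20+60 → 80 ≥ 30
Round 3 — N1, N14, N9 buckle.
  N16: +65 → 160 ≥ 100
  N28: +90+40 → 155 ≥ 30
  N5: +20 → 75 < 100
Round 4 — N16, N28 buckle.
No further bucklings.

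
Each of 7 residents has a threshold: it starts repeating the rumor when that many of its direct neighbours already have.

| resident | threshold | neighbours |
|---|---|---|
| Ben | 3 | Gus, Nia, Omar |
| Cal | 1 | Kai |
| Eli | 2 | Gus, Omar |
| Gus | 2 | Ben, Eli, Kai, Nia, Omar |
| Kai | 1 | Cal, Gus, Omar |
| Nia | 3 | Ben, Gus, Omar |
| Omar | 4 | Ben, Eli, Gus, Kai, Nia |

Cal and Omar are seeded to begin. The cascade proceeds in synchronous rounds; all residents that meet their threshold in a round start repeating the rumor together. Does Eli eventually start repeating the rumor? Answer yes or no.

Round 1 — Cal, Omar start repeating the rumor (initial).
Round 2 — checking thresholds:
  Ben: 1 of 3 neighbours < 3, holds.
  Eli: 1 of 2 neighbours < 2, holds.
  Gus: 1 of 5 neighbours < 2, holds.
  Kai: 2 of 3 neighbours ≥ 1, starts repeating the rumor.
  Nia: 1 of 3 neighbours < 3, holds.
Round 3 — checking thresholds:
  Ben: 1 of 3 neighbours < 3, holds.
  Eli: 1 of 2 neighbours < 2, holds.
  Gus: 2 of 5 neighbours ≥ 2, starts repeating the rumor.
  Nia: 1 of 3 neighbours < 3, holds.
Round 4 — checking thresholds:
  Ben: 2 of 3 neighbours < 3, holds.
  Eli: 2 of 2 neighbours ≥ 2, starts repeating the rumor.
  Nia: 2 of 3 neighbours < 3, holds.
Round 5 — no new spreads; cascade stops.

yes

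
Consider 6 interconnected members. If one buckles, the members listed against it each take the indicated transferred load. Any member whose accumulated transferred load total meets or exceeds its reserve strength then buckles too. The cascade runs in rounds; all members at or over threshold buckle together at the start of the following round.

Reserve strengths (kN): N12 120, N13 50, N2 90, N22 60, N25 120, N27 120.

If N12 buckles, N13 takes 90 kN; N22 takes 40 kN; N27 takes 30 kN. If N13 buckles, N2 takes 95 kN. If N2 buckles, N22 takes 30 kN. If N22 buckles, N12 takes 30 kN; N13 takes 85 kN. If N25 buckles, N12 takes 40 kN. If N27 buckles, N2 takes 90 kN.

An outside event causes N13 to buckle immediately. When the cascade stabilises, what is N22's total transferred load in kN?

30

Round 1 — N13 buckles (initial).
  N2: +95 → 95 ≥ 90
Round 2 — N2 buckles.
  N22: +30 → 30 < 60
No further bucklings.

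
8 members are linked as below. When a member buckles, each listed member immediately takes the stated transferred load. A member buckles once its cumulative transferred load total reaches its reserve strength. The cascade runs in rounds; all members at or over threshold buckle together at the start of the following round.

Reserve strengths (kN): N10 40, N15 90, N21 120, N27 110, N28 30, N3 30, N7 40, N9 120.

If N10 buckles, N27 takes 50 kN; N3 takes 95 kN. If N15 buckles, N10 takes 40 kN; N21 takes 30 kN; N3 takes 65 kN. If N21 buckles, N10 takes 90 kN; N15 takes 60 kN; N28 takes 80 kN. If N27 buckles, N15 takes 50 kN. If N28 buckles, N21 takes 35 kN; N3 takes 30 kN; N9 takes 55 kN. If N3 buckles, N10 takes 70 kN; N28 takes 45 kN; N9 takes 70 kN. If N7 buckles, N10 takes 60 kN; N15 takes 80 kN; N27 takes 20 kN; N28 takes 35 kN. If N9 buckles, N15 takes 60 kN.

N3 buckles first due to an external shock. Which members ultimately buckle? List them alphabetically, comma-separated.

N10, N28, N3, N9

Round 1 — N3 buckles (initial).
  N10: +70 → 70 ≥ 40
  N28: +45 → 45 ≥ 30
  N9: +70 → 70 < 120
Round 2 — N10, N28 buckle.
  N21: +35 → 35 < 120
  N27: +50 → 50 < 110
  N9: +55 → 125 ≥ 120
Round 3 — N9 buckles.
  N15: +60 → 60 < 90
No further bucklings.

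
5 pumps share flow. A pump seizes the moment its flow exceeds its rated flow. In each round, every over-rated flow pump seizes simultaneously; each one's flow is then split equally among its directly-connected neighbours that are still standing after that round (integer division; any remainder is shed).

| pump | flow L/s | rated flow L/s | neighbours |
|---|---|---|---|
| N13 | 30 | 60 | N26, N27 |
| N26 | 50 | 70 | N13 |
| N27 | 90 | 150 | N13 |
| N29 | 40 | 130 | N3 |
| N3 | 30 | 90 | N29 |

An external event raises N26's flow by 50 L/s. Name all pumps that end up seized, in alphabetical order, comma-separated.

Round 1 — N26 at 100 > 70. N26 seizes.
  N26 sheds 100 L/s to N13: 100 each.
    N13: 30+100 = 130 > 60
Round 2 — N13 seizes.
  N13 sheds 130 L/s to N27: 130 each.
    N27: 90+130 = 220 > 150
Round 3 — N27 seizes.
  N27 sheds 220 L/s: no online neighbours, lost.
No further seizures.

N13, N26, N27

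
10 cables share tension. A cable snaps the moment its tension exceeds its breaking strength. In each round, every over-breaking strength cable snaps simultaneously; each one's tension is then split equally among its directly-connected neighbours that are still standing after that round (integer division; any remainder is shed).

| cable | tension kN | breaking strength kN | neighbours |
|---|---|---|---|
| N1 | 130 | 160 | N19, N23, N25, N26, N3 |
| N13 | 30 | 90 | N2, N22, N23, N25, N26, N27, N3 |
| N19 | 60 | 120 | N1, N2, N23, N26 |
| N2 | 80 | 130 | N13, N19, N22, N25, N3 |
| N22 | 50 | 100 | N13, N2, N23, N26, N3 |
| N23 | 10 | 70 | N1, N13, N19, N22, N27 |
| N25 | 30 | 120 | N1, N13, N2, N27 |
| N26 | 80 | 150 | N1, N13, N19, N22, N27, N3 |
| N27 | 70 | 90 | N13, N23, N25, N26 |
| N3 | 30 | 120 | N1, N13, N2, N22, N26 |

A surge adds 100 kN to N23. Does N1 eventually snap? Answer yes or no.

Round 1 — N23 at 110 > 70. N23 snaps.
  N23 sheds 110 kN to N1, N13, N19, N22, N27: 22 each.
    N1: 130+22 = 152 ≤ 160
    N13: 30+22 = 52 ≤ 90
    N19: 60+22 = 82 ≤ 120
    N22: 50+22 = 72 ≤ 100
    N27: 70+22 = 92 > 90
Round 2 — N27 snaps.
  N27 sheds 92 kN to N13, N25, N26: 30 each (2 lost).
    N13: 52+30 = 82 ≤ 90
    N25: 30+30 = 60 ≤ 120
    N26: 80+30 = 110 ≤ 150
No further breaks.

no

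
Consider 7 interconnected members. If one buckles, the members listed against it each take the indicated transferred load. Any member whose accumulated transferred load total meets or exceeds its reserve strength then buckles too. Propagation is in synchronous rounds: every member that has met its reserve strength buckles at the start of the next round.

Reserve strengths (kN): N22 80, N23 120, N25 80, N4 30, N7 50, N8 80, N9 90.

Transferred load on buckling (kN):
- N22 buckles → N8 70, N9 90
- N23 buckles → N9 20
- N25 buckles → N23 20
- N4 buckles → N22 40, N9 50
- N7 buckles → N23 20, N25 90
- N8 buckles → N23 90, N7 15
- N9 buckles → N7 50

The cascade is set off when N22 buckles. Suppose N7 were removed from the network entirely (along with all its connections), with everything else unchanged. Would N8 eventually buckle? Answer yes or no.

With N7 removed:
Round 1 — N22 buckles (initial).
  N8: +70 → 70 < 80
  N9: +90 → 90 ≥ 90
Round 2 — N9 buckles.
No further bucklings.

no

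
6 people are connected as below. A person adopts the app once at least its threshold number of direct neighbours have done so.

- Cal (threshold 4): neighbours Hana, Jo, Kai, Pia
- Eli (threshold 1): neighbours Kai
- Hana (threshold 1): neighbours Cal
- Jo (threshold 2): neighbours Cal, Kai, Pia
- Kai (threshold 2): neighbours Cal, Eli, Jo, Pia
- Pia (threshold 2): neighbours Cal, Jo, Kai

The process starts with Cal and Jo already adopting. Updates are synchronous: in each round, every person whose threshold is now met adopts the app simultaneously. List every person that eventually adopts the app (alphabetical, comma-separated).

Cal, Eli, Hana, Jo, Kai, Pia

Round 1 — Cal, Jo adopt the app (initial).
Round 2 — checking thresholds:
  Hana: 1 of 1 neighbours ≥ 1, adopts the app.
  Kai: 2 of 4 neighbours ≥ 2, adopts the app.
  Pia: 2 of 3 neighbours ≥ 2, adopts the app.
Round 3 — checking thresholds:
  Eli: 1 of 1 neighbours ≥ 1, adopts the app.
Round 4 — no new adoptions; cascade stops.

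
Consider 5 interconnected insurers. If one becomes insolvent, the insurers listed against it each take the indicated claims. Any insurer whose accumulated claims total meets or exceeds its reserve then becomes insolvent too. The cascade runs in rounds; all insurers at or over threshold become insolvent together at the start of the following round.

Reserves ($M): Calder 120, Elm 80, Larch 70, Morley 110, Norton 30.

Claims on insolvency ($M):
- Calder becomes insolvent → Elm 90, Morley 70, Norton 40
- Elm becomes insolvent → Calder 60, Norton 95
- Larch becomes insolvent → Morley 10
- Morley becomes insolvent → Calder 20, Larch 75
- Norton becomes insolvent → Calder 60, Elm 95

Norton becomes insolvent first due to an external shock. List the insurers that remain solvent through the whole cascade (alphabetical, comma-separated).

Larch, Morley

Round 1 — Norton becomes insolvent (initial).
  Calder: +60 → 60 < 120
  Elm: +95 → 95 ≥ 80
Round 2 — Elm becomes insolvent.
  Calder: +60 → 120 ≥ 120
Round 3 — Calder becomes insolvent.
  Morley: +70 → 70 < 110
No further insolvencies.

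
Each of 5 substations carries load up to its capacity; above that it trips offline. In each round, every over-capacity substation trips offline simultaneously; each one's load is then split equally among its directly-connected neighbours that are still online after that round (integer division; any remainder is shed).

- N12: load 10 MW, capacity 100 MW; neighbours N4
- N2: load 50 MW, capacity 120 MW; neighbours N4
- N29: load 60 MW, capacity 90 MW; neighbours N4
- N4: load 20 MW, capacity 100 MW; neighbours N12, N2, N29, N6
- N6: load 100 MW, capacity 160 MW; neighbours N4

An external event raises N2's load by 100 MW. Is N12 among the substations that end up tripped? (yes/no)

Round 1 — N2 at 150 > 120. N2 trips offline.
  N2 sheds 150 MW to N4: 150 each.
    N4: 20+150 = 170 > 100
Round 2 — N4 trips offline.
  N4 sheds 170 MW to N12, N29, N6: 56 each (2 lost).
    N12: 10+56 = 66 ≤ 100
    N29: 60+56 = 116 > 90
    N6: 100+56 = 156 ≤ 160
Round 3 — N29 trips offline.
  N29 sheds 116 MW: no online neighbours, lost.
No further trips.

no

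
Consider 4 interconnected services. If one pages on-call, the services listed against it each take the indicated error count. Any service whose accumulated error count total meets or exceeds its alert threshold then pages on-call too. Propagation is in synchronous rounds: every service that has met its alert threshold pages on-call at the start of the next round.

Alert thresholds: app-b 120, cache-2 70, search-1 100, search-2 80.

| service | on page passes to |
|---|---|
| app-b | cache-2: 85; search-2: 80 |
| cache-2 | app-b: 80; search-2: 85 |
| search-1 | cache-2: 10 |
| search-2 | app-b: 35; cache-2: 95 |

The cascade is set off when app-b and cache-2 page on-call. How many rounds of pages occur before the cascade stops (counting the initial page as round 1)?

Round 1 — app-b, cache-2 page on-call (initial).
  search-2: +80+85 → 165 ≥ 80
Round 2 — search-2 pages on-call.
No further pages.

2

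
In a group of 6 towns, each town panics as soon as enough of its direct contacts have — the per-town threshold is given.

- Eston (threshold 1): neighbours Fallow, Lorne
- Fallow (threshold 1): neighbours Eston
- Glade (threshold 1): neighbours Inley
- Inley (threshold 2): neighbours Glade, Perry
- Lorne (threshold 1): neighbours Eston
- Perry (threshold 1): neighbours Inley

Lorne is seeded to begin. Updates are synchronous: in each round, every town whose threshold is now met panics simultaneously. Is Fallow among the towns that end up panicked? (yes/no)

yes

Round 1 — Lorne panics (initial).
Round 2 — checking thresholds:
  Eston: 1 of 2 neighbours ≥ 1, panics.
Round 3 — checking thresholds:
  Fallow: 1 of 1 neighbours ≥ 1, panics.
Round 4 — no new panics; cascade stops.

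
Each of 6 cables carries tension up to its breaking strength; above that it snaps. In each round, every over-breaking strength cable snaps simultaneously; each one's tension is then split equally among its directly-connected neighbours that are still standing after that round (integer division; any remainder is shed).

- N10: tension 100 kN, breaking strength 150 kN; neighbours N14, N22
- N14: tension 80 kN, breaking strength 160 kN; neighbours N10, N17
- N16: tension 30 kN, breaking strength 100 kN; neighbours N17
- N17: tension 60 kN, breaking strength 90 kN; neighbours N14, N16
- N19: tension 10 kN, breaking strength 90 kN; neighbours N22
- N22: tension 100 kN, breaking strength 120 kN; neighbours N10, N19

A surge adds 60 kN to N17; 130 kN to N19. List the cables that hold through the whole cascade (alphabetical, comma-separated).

Round 1 — N17 at 120 > 90; N19 at 140 > 90. N17, N19 snap.
  N17 sheds 120 kN to N14, N16: 60 each.
    N14: 80+60 = 140 ≤ 160
    N16: 30+60 = 90 ≤ 100
  N19 sheds 140 kN to N22: 140 each.
    N22: 100+140 = 240 > 120
Round 2 — N22 snaps.
  N22 sheds 240 kN to N10: 240 each.
    N10: 100+240 = 340 > 150
Round 3 — N10 snaps.
  N10 sheds 340 kN to N14: 340 each.
    N14: 140+340 = 480 > 160
Round 4 — N14 snaps.
  N14 sheds 480 kN: no online neighbours, lost.
No further breaks.

N16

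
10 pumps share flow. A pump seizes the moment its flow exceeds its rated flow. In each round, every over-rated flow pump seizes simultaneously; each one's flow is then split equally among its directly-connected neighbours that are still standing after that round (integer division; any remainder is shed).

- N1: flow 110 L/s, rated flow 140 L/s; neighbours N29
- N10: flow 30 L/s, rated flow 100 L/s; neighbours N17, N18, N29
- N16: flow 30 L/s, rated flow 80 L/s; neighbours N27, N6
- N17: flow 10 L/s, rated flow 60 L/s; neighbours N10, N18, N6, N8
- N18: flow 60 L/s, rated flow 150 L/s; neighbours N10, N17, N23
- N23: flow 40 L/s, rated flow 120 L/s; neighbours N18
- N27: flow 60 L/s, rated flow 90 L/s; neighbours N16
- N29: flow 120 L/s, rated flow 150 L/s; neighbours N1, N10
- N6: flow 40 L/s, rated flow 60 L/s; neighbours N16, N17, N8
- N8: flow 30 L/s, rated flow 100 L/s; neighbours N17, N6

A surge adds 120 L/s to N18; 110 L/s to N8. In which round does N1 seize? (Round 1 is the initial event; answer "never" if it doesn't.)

5

Round 1 — N18 at 180 > 150; N8 at 140 > 100. N18, N8 seize.
  N18 sheds 180 L/s to N10, N17, N23: 60 each.
    N10: 30+60 = 90 ≤ 100
    N17: 10+60 = 70 > 60
    N23: 40+60 = 100 ≤ 120
  N8 sheds 140 L/s to N17, N6: 70 each.
    N17: 70+70 = 140 > 60
    N6: 40+70 = 110 > 60
Round 2 — N17, N6 seize.
  N17 sheds 140 L/s to N10: 140 each.
    N10: 90+140 = 230 > 100
  N6 sheds 110 L/s to N16: 110 each.
    N16: 30+110 = 140 > 80
Round 3 — N10, N16 seize.
  N10 sheds 230 L/s to N29: 230 each.
    N29: 120+230 = 350 > 150
  N16 sheds 140 L/s to N27: 140 each.
    N27: 60+140 = 200 > 90
Round 4 — N27, N29 seize.
  N27 sheds 200 L/s: no online neighbours, lost.
  N29 sheds 350 L/s to N1: 350 each.
    N1: 110+350 = 460 > 140
Round 5 — N1 seizes.
  N1 sheds 460 L/s: no online neighbours, lost.
No further seizures.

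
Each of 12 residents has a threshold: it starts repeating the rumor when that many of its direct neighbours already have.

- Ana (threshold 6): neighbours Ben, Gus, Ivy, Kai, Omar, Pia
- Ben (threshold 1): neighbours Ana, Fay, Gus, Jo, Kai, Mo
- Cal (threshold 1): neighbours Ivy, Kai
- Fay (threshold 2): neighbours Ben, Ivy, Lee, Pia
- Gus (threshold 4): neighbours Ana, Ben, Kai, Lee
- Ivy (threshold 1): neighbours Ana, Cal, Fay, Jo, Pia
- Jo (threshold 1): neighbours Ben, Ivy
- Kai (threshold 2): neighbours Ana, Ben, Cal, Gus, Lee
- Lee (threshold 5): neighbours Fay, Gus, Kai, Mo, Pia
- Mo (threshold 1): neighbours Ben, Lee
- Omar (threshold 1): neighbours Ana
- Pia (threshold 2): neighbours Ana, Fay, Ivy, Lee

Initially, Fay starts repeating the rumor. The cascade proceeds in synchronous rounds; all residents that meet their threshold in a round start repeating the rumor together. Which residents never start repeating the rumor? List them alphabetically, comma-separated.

Ana, Gus, Lee, Omar

Round 1 — Fay starts repeating the rumor (initial).
Round 2 — checking thresholds:
  Ben: 1 of 6 neighbours ≥ 1, starts repeating the rumor.
  Ivy: 1 of 5 neighbours ≥ 1, starts repeating the rumor.
  Lee: 1 of 5 neighbours < 5, holds.
  Pia: 1 of 4 neighbours < 2, holds.
Round 3 — checking thresholds:
  Ana: 2 of 6 neighbours < 6, holds.
  Cal: 1 of 2 neighbours ≥ 1, starts repeating the rumor.
  Gus: 1 of 4 neighbours < 4, holds.
  Jo: 2 of 2 neighbours ≥ 1, starts repeating the rumor.
  Kai: 1 of 5 neighbours < 2, holds.
  Lee: 1 of 5 neighbours < 5, holds.
  Mo: 1 of 2 neighbours ≥ 1, starts repeating the rumor.
  Pia: 2 of 4 neighbours ≥ 2, starts repeating the rumor.
Round 4 — checking thresholds:
  Ana: 3 of 6 neighbours < 6, holds.
  Gus: 1 of 4 neighbours < 4, holds.
  Kai: 2 of 5 neighbours ≥ 2, starts repeating the rumor.
  Lee: 3 of 5 neighbours < 5, holds.
Round 5 — no new spreads; cascade stops.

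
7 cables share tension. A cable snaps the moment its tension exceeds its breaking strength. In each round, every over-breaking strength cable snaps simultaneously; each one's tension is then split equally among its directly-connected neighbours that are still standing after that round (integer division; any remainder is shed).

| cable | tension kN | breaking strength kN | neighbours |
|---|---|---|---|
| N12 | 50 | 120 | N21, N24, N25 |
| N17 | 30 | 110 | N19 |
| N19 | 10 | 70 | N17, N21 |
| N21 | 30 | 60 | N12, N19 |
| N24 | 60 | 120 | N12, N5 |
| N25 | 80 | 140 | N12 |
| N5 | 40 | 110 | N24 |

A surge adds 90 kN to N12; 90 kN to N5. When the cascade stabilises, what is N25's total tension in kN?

126

Round 1 — N12 at 140 > 120; N5 at 130 > 110. N12, N5 snap.
  N12 sheds 140 kN to N21, N24, N25: 46 each (2 lost).
    N21: 30+46 = 76 > 60
    N24: 60+46 = 106 ≤ 120
    N25: 80+46 = 126 ≤ 140
  N5 sheds 130 kN to N24: 130 each.
    N24: 106+130 = 236 > 120
Round 2 — N21, N24 snap.
  N21 sheds 76 kN to N19: 76 each.
    N19: 10+76 = 86 > 70
  N24 sheds 236 kN: no online neighbours, lost.
Round 3 — N19 snaps.
  N19 sheds 86 kN to N17: 86 each.
    N17: 30+86 = 116 > 110
Round 4 — N17 snaps.
  N17 sheds 116 kN: no online neighbours, lost.
No further breaks.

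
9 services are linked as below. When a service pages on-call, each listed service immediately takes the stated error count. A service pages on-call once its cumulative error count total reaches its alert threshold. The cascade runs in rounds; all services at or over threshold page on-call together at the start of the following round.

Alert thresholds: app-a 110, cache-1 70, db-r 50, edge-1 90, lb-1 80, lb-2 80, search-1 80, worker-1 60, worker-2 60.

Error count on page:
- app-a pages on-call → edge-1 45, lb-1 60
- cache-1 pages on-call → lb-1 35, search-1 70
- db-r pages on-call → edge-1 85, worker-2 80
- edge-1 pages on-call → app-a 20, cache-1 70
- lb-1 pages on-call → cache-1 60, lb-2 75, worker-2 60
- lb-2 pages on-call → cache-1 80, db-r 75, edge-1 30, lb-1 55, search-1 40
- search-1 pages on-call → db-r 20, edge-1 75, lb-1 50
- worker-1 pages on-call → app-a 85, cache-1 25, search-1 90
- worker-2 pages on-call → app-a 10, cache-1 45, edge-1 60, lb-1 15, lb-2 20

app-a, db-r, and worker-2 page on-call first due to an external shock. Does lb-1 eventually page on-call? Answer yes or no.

yes

Round 1 — app-a, db-r, worker-2 page on-call (initial).
  cache-1: +45 → 45 < 70
  edge-1: +45+85+60 → 190 ≥ 90
  lb-1: +60+15 → 75 < 80
  lb-2: +20 → 20 < 80
Round 2 — edge-1 pages on-call.
  cache-1: +70 → 115 ≥ 70
Round 3 — cache-1 pages on-call.
  lb-1: +35 → 110 ≥ 80
  search-1: +70 → 70 < 80
Round 4 — lb-1 pages on-call.
  lb-2: +75 → 95 ≥ 80
Round 5 — lb-2 pages on-call.
  search-1: +40 → 110 ≥ 80
Round 6 — search-1 pages on-call.
No further pages.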